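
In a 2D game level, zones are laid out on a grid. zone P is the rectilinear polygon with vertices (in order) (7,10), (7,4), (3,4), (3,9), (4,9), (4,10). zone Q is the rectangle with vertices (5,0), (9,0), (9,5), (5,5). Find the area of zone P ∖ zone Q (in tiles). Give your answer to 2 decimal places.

21.00

|zone P| = 23, |zone P∩zone Q| = 2.
|zone P ∖ zone Q| = |zone P| − |zone P∩zone Q| = 23 − 2 = 21.00.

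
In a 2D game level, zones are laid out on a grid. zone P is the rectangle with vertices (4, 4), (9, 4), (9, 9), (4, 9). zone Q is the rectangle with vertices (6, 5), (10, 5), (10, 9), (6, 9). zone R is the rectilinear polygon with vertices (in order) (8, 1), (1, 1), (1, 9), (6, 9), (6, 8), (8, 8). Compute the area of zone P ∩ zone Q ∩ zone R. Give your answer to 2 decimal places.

6.00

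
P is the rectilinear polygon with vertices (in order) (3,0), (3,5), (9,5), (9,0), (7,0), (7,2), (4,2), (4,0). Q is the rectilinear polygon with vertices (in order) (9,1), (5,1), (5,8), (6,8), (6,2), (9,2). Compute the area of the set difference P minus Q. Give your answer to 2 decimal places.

19.00

|P| = 24, |P∩Q| = 5.
|P ∖ Q| = |P| − |P∩Q| = 24 − 5 = 19.00.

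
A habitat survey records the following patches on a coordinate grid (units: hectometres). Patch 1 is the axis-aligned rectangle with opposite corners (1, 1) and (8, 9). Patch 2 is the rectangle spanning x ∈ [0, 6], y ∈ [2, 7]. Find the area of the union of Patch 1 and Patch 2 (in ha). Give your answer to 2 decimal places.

61.00

By inclusion–exclusion:
Individual areas: |Patch 1| = 56, |Patch 2| = 30.
|Patch 1∩Patch 2|: x∈[1,6], y∈[2,7] → 5·5 = 25.
|Patch 1 ∪ Patch 2| = 86 − 25 = 61.00.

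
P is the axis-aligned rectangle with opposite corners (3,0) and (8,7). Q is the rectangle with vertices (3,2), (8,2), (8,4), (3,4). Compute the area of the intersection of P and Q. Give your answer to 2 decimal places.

|P∩Q|: x∈[3,8], y∈[2,4] → 5·2 = 10.

10.00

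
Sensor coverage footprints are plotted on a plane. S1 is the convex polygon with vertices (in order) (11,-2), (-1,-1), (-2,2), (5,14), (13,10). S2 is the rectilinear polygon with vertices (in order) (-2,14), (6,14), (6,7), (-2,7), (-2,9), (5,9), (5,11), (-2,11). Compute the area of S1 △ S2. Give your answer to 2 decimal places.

|S1| = 161.5, |S2| = 42, |S1∩S2| = 16.375.
|S1 △ S2| = |S1| + |S2| − 2·|S1∩S2| = 161.5 + 42 − 32.75 = 170.75.

170.75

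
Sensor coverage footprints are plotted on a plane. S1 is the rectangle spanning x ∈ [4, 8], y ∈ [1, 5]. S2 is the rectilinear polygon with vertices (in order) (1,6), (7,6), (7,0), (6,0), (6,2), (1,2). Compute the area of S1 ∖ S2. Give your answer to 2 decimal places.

|S1| = 16, |S1∩S2| = 10.
|S1 ∖ S2| = |S1| − |S1∩S2| = 16 − 10 = 6.00.

6.00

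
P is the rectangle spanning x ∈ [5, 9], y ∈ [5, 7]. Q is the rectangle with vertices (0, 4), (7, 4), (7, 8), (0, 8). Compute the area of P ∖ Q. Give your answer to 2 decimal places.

4.00

|P∩Q|: x∈[5,7], y∈[5,7] → 2·2 = 4.
|P| = 8.
|P ∖ Q| = |P| − |P∩Q| = 8 − 4 = 4.00.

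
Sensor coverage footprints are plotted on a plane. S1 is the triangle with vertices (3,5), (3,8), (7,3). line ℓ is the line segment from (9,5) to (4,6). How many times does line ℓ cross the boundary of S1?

1

The segment meets the boundary at (4.714,5.857).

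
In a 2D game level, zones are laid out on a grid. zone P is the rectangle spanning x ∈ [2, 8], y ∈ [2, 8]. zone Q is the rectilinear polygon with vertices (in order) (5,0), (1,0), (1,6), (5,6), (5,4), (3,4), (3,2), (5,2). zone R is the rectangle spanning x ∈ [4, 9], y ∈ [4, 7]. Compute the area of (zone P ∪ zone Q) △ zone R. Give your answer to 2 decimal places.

|zone P ∪ zone Q| = 48.
|(zone P ∪ zone Q) ∩ zone R| = 12.
|(zone P ∪ zone Q) △ zone R| = 48 + 15 − 24 = 39.00.

39.00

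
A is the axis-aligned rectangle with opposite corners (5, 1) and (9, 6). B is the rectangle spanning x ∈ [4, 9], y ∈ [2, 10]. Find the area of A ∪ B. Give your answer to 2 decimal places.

44.00

By inclusion–exclusion:
Individual areas: |A| = 20, |B| = 40.
|A∩B|: x∈[5,9], y∈[2,6] → 4·4 = 16.
|A ∪ B| = 60 − 16 = 44.00.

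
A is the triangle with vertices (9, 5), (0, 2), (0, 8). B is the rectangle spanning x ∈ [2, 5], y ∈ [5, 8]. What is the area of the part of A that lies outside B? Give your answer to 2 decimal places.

21.50

|A| = 27, |A∩B| = 5.5.
|A ∖ B| = |A| − |A∩B| = 27 − 5.5 = 21.50.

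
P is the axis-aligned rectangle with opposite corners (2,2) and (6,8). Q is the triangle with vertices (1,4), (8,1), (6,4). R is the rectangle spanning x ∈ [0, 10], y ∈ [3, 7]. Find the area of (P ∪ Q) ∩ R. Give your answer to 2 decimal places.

16.55

The region (P ∪ Q) ∩ R is the polygon with vertices (6,4), (6.667,3), (2,3), (2,3.571), (1,4), (2,4), (2,7), (6,7).
By the shoelace formula its area is 16.55.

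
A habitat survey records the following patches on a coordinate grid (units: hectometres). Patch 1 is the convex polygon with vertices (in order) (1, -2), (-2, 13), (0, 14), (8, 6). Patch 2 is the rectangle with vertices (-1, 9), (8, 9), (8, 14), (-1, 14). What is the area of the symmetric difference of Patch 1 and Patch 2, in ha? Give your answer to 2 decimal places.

87.00

|Patch 1| = 76.5, |Patch 2| = 45, |Patch 1∩Patch 2| = 17.25.
|Patch 1 △ Patch 2| = |Patch 1| + |Patch 2| − 2·|Patch 1∩Patch 2| = 76.5 + 45 − 34.5 = 87.00.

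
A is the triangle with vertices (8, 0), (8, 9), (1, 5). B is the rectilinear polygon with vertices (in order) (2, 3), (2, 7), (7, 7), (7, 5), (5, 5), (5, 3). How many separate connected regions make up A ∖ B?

2

A ∖ B splits into 2 disjoint pieces (area 17.8, area 0.6429).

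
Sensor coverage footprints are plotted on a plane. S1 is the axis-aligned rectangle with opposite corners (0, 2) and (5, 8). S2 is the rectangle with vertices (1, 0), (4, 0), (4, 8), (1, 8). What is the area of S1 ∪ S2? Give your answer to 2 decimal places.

By inclusion–exclusion:
Individual areas: |S1| = 30, |S2| = 24.
|S1∩S2|: x∈[1,4], y∈[2,8] → 3·6 = 18.
|S1 ∪ S2| = 54 − 18 = 36.00.

36.00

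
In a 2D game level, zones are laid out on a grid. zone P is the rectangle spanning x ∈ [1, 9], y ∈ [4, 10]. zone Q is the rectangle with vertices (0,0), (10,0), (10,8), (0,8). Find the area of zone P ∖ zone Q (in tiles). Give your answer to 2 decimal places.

|zone P∩zone Q|: x∈[1,9], y∈[4,8] → 8·4 = 32.
|zone P| = 48.
|zone P ∖ zone Q| = |zone P| − |zone P∩zone Q| = 48 − 32 = 16.00.

16.00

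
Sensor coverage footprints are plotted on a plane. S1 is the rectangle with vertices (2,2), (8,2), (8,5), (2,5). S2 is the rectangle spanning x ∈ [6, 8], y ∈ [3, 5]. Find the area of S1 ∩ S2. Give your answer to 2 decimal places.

4.00

|S1∩S2|: x∈[6,8], y∈[3,5] → 2·2 = 4.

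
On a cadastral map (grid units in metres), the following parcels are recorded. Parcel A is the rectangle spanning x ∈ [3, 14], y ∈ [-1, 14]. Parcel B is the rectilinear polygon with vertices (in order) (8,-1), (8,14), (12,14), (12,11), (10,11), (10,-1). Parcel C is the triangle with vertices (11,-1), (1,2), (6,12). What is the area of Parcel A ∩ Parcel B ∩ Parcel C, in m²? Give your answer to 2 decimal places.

9.20

The intersection is the polygon with vertices (10,-0.7), (8,-0.1), (8,6.8), (10,1.6).
By the shoelace formula its area is 9.20.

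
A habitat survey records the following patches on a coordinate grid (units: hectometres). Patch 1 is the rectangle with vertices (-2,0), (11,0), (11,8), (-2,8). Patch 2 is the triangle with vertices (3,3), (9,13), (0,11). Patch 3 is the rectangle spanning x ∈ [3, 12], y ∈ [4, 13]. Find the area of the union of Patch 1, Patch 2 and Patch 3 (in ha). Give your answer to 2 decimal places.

161.31

By inclusion–exclusion:
Individual areas: |Patch 1| = 104, |Patch 2| = 39, |Patch 3| = 81.
|Patch 1∩Patch 2| = 12.1875.
|Patch 1∩Patch 3|: x∈[3,11], y∈[4,8] → 8·4 = 32.
|Patch 2∩Patch 3| = 25.7.
|Patch 1∩Patch 2∩Patch 3| = 7.2.
|Patch 1 ∪ Patch 2 ∪ Patch 3| = 224 − 69.8875 + 7.2 = 161.31.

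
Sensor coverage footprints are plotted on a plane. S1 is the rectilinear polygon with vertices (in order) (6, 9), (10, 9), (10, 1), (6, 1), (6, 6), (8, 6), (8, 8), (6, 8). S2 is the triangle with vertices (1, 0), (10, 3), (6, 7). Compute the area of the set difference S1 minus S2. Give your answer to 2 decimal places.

17.83

|S1| = 28, |S1∩S2| = 10.1667.
|S1 ∖ S2| = |S1| − |S1∩S2| = 28 − 10.1667 = 17.83.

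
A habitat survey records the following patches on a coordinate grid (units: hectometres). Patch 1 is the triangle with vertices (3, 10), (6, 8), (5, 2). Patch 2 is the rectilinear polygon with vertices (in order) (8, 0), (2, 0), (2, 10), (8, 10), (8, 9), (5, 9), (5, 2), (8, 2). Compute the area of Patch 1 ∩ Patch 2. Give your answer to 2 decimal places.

6.67

The intersection is the polygon with vertices (5,8.667), (5,2), (3,10).
By the shoelace formula its area is 6.67.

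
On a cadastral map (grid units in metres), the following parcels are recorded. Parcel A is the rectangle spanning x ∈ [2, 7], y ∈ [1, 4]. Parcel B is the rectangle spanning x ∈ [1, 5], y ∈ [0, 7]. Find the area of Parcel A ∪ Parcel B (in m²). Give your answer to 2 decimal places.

34.00

By inclusion–exclusion:
Individual areas: |Parcel A| = 15, |Parcel B| = 28.
|Parcel A∩Parcel B|: x∈[2,5], y∈[1,4] → 3·3 = 9.
|Parcel A ∪ Parcel B| = 43 − 9 = 34.00.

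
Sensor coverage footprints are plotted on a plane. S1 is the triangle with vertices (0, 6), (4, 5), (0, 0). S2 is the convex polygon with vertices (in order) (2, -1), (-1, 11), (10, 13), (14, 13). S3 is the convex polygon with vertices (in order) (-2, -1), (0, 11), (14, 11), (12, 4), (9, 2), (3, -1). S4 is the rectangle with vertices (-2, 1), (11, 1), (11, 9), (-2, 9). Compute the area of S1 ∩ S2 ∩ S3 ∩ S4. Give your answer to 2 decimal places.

7.47

The intersection is the polygon with vertices (0.267,5.933), (4,5), (1.333,1.667).
By the shoelace formula its area is 7.47.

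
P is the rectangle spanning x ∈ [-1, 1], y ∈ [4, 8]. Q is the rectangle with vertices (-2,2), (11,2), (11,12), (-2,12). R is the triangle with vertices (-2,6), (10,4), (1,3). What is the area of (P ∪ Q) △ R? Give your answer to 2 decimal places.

|P ∪ Q| = 130.
|(P ∪ Q) ∩ R| = 15.
|(P ∪ Q) △ R| = 130 + 15 − 30 = 115.00.

115.00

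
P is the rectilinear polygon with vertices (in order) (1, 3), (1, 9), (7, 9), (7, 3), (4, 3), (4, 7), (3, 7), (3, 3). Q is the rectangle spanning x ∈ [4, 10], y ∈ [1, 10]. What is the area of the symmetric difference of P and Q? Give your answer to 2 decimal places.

50.00

|P| = 32, |Q| = 54, |P∩Q| = 18.
|P △ Q| = |P| + |Q| − 2·|P∩Q| = 32 + 54 − 36 = 50.00.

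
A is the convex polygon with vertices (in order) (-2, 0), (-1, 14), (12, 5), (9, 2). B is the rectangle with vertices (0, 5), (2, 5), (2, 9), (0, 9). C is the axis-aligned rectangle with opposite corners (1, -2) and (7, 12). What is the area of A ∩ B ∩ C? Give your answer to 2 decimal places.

The intersection is the polygon with vertices (2,9), (2,5), (1,5), (1,9).
By the shoelace formula its area is 4.00.

4.00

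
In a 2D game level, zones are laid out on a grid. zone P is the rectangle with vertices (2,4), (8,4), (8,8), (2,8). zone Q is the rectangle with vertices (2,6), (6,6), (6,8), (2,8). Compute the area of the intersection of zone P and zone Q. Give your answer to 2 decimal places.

8.00

|zone P∩zone Q|: x∈[2,6], y∈[6,8] → 4·2 = 8.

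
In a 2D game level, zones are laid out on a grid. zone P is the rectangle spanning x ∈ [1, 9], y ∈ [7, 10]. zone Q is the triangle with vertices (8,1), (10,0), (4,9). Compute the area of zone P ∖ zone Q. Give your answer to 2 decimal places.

23.67

|zone P| = 24, |zone P∩zone Q| = 0.3333.
|zone P ∖ zone Q| = |zone P| − |zone P∩zone Q| = 24 − 0.3333 = 23.67.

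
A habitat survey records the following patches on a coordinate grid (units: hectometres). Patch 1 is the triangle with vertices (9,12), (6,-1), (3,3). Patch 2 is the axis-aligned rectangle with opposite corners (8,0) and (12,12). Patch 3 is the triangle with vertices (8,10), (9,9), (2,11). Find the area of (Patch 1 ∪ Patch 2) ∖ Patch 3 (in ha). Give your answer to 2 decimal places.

71.39

|Patch 1 ∪ Patch 2| = 72.0833.
|(Patch 1 ∪ Patch 2) ∩ Patch 3| = 0.695.
|(Patch 1 ∪ Patch 2) ∖ Patch 3| = 72.0833 − 0.695 = 71.39.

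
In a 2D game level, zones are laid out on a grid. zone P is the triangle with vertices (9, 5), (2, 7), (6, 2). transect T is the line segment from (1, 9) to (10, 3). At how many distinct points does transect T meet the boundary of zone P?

The segment meets the boundary at (8.2,4.2), (5.5,6).

2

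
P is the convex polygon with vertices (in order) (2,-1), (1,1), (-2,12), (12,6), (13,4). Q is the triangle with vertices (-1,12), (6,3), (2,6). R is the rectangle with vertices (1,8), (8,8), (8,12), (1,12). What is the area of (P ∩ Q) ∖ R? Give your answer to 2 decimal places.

6.66

|P ∩ Q| = 7.4513.
|(P ∩ Q) ∩ R| = 0.7937.
|(P ∩ Q) ∖ R| = 7.4513 − 0.7937 = 6.66.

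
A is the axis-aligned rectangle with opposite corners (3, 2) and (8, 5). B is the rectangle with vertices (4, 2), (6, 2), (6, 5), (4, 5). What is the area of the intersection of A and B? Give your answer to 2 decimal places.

|A∩B|: x∈[4,6], y∈[2,5] → 2·3 = 6.

6.00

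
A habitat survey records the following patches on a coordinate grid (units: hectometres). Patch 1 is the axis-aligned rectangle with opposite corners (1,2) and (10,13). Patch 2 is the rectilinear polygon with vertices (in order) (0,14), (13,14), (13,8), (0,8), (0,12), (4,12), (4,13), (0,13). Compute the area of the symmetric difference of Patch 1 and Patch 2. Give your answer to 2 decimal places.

89.00

|Patch 1| = 99, |Patch 2| = 74, |Patch 1∩Patch 2| = 42.
|Patch 1 △ Patch 2| = |Patch 1| + |Patch 2| − 2·|Patch 1∩Patch 2| = 99 + 74 − 84 = 89.00.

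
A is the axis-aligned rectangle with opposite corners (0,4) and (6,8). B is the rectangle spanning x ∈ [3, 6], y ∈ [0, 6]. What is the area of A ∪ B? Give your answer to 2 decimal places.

By inclusion–exclusion:
Individual areas: |A| = 24, |B| = 18.
|A∩B|: x∈[3,6], y∈[4,6] → 3·2 = 6.
|A ∪ B| = 42 − 6 = 36.00.

36.00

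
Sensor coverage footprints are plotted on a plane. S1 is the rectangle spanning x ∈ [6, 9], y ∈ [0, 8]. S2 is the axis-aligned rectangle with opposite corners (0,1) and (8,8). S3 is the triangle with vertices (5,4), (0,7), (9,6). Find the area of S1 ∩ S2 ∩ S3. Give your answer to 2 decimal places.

The intersection is the polygon with vertices (8,5.5), (6,4.5), (6,6.333), (8,6.111).
By the shoelace formula its area is 2.44.

2.44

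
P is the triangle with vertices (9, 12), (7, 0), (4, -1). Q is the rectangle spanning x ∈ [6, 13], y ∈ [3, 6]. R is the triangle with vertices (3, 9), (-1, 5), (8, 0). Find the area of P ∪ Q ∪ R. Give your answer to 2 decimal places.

By inclusion–exclusion:
Individual areas: |P| = 17, |Q| = 21, |R| = 28.
|P∩Q| = 4.6269.
|P∩R| = 3.5217.
|Q∩R| = 0.1.
|P∩Q∩R| = 0.1.
|P ∪ Q ∪ R| = 66 − 8.2486 + 0.1 = 57.85.

57.85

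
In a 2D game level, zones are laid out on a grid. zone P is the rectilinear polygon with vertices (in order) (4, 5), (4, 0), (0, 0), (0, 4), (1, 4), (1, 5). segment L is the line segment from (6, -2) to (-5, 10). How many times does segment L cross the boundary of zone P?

2

The segment meets the boundary at (0.5,4), (4,0.182).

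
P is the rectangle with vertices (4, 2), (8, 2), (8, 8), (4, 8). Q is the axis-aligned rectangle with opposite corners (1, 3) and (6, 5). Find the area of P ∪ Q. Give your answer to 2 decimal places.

By inclusion–exclusion:
Individual areas: |P| = 24, |Q| = 10.
|P∩Q|: x∈[4,6], y∈[3,5] → 2·2 = 4.
|P ∪ Q| = 34 − 4 = 30.00.

30.00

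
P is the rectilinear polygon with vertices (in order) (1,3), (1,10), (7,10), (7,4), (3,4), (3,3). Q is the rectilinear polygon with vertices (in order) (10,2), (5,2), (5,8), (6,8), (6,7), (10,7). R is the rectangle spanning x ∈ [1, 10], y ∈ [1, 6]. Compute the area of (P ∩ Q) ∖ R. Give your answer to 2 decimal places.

|P ∩ Q| = 7.
|(P ∩ Q) ∩ R| = 4.
|(P ∩ Q) ∖ R| = 7 − 4 = 3.00.

3.00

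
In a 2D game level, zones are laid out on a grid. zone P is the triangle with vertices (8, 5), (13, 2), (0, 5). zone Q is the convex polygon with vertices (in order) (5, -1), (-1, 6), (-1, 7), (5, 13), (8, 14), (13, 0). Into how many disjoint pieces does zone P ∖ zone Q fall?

zone P ∖ zone Q is a single connected region.

1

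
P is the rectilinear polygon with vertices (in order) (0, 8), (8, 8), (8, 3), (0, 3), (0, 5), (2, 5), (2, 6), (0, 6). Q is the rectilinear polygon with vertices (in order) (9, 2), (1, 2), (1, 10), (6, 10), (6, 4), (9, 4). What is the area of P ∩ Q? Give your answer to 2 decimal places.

26.00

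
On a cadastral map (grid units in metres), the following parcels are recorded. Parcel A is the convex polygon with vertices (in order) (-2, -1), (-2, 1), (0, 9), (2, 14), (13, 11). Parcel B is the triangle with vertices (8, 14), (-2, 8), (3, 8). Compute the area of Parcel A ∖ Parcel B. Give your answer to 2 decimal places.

82.21

|Parcel A| = 95.5, |Parcel A∩Parcel B| = 13.2895.
|Parcel A ∖ Parcel B| = |Parcel A| − |Parcel A∩Parcel B| = 95.5 − 13.2895 = 82.21.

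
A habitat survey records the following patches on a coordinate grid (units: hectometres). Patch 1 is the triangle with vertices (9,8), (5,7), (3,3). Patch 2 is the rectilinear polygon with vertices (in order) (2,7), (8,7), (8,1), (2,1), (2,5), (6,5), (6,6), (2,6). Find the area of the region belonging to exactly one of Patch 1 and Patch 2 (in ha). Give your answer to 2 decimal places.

|Patch 1| = 7, |Patch 2| = 32, |Patch 1∩Patch 2| = 4.
|Patch 1 △ Patch 2| = |Patch 1| + |Patch 2| − 2·|Patch 1∩Patch 2| = 7 + 32 − 8 = 31.00.

31.00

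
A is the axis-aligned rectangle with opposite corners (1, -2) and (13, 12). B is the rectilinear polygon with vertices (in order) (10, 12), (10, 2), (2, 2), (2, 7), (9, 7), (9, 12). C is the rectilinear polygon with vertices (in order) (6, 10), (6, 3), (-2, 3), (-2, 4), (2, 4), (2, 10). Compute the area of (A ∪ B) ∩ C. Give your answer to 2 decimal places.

29.00

The region (A ∪ B) ∩ C is the polygon with vertices (1,4), (2,4), (2,10), (6,10), (6,3), (1,3).
By the shoelace formula its area is 29.00.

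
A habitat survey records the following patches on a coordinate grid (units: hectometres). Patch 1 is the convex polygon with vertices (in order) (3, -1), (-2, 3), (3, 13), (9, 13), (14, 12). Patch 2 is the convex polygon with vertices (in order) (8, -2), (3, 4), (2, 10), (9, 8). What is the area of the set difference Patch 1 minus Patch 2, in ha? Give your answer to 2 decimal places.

|Patch 1| = 115, |Patch 1∩Patch 2| = 35.2725.
|Patch 1 ∖ Patch 2| = |Patch 1| − |Patch 1∩Patch 2| = 115 − 35.2725 = 79.73.

79.73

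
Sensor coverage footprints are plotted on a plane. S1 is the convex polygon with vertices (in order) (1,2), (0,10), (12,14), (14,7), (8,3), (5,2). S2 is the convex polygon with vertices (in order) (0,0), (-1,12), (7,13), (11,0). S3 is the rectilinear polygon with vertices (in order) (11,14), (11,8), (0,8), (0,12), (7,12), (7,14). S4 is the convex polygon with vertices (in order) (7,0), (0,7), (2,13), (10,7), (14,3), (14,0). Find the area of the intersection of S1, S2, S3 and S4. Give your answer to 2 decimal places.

The intersection is the polygon with vertices (8.539,8), (0.333,8), (1.125,10.375), (4.154,11.385), (8.5,8.125).
By the shoelace formula its area is 17.29.

17.29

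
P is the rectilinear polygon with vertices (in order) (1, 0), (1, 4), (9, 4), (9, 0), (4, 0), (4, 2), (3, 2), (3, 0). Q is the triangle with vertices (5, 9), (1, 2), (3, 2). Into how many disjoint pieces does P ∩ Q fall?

P ∩ Q is a single connected region.

1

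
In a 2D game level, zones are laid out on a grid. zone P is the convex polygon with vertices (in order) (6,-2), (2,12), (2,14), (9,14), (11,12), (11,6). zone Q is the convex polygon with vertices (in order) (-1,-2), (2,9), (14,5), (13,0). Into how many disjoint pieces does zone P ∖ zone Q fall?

zone P ∖ zone Q splits into 2 disjoint pieces (area 0.4804, area 55.0789).

2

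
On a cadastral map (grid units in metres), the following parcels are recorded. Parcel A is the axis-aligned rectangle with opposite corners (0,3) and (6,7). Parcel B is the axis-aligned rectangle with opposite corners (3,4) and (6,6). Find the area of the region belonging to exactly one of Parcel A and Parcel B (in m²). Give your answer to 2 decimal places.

|Parcel A∩Parcel B|: x∈[3,6], y∈[4,6] → 3·2 = 6.
|Parcel A △ Parcel B| = |Parcel A| + |Parcel B| − 2·|Parcel A∩Parcel B| = 24 + 6 − 12 = 18.00.

18.00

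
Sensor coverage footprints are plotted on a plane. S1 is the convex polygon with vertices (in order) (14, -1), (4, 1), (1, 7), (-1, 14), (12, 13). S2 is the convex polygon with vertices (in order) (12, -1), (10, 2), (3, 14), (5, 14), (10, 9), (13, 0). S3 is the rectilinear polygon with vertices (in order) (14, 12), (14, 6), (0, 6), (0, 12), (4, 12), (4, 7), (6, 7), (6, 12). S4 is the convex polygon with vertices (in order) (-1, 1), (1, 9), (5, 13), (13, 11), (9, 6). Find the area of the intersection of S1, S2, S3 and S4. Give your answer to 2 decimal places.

The intersection is the polygon with vertices (6,12), (7,12), (10,9), (10.412,7.765), (9,6), (7.667,6), (6,8.857).
By the shoelace formula its area is 16.85.

16.85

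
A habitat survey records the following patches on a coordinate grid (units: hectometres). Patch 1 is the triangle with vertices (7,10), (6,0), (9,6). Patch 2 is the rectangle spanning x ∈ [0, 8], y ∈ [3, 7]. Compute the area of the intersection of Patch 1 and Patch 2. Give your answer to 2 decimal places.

5.75

The intersection is the polygon with vertices (6.7,7), (8,7), (8,4), (7.5,3), (6.3,3).
By the shoelace formula its area is 5.75.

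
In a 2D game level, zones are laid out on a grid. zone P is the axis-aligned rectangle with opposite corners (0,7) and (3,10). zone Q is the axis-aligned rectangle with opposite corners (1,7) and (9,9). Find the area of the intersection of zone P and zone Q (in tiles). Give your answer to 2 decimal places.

|zone P∩zone Q|: x∈[1,3], y∈[7,9] → 2·2 = 4.

4.00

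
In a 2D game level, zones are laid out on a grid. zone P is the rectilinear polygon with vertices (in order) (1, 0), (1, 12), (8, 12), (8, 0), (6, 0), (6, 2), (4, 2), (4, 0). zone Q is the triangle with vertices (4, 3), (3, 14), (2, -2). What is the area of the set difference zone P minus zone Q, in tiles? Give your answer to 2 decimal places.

67.48

|zone P| = 80, |zone P∩zone Q| = 12.5182.
|zone P ∖ zone Q| = |zone P| − |zone P∩zone Q| = 80 − 12.5182 = 67.48.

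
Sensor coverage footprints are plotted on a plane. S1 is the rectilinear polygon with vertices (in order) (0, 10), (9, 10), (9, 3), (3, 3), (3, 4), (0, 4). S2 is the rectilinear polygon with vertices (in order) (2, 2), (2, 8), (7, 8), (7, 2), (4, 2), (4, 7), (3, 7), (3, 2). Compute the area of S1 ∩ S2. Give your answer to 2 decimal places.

20.00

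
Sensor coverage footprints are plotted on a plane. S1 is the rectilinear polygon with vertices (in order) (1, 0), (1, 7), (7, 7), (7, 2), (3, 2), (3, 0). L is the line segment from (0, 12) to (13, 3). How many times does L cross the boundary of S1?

0

The segment lies entirely outside S1 and never meets its boundary.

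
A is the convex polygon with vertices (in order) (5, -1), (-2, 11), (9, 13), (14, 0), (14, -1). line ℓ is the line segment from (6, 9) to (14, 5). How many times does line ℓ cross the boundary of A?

The segment meets the boundary at (11.619,6.19).

1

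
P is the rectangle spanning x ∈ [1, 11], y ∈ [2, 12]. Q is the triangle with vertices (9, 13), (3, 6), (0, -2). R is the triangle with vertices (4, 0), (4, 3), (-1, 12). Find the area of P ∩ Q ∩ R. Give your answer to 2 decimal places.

1.54

The intersection is the polygon with vertices (2.853,2.754), (2.289,4.105), (2.731,5.284), (3.519,3.865).
By the shoelace formula its area is 1.54.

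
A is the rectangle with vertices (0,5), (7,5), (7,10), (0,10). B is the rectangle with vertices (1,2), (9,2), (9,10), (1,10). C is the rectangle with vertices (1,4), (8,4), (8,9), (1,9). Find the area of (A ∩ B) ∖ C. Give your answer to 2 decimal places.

|A ∩ B| = 30.
|(A ∩ B) ∩ C| = 24.
|(A ∩ B) ∖ C| = 30 − 24 = 6.00.

6.00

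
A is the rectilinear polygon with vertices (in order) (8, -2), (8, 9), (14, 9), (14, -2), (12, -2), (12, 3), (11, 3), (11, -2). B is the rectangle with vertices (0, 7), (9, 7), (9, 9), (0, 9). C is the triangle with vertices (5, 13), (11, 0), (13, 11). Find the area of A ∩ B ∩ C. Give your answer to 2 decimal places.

2.00

The intersection is the polygon with vertices (9,9), (9,7), (8,7), (8,9).
By the shoelace formula its area is 2.00.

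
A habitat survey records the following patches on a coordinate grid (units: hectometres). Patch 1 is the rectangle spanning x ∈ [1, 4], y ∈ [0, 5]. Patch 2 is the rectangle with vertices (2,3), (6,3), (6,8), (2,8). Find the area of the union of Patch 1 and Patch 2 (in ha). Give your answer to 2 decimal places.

31.00

By inclusion–exclusion:
Individual areas: |Patch 1| = 15, |Patch 2| = 20.
|Patch 1∩Patch 2|: x∈[2,4], y∈[3,5] → 2·2 = 4.
|Patch 1 ∪ Patch 2| = 35 − 4 = 31.00.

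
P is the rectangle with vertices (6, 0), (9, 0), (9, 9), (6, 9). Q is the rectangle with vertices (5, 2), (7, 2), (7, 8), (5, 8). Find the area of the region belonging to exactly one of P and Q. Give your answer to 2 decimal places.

|P∩Q|: x∈[6,7], y∈[2,8] → 1·6 = 6.
|P △ Q| = |P| + |Q| − 2·|P∩Q| = 27 + 12 − 12 = 27.00.

27.00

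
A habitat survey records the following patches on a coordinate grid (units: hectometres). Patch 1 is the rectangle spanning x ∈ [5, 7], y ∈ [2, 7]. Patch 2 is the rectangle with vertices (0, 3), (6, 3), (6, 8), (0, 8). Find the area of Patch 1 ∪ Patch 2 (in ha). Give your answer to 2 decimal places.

36.00

By inclusion–exclusion:
Individual areas: |Patch 1| = 10, |Patch 2| = 30.
|Patch 1∩Patch 2|: x∈[5,6], y∈[3,7] → 1·4 = 4.
|Patch 1 ∪ Patch 2| = 40 − 4 = 36.00.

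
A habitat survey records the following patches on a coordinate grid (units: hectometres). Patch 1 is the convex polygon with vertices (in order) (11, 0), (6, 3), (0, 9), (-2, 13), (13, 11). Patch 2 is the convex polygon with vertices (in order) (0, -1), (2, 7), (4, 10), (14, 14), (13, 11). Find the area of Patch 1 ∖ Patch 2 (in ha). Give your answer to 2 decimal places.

|Patch 1| = 103.5, |Patch 1∩Patch 2| = 41.8625.
|Patch 1 ∖ Patch 2| = |Patch 1| − |Patch 1∩Patch 2| = 103.5 − 41.8625 = 61.64.

61.64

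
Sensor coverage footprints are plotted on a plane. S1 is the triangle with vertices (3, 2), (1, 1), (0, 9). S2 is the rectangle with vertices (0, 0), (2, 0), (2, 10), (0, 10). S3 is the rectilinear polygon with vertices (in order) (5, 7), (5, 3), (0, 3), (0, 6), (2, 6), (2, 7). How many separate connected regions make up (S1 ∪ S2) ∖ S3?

2

(S1 ∪ S2) ∖ S3 splits into 2 disjoint pieces (area 7.0357, area 8).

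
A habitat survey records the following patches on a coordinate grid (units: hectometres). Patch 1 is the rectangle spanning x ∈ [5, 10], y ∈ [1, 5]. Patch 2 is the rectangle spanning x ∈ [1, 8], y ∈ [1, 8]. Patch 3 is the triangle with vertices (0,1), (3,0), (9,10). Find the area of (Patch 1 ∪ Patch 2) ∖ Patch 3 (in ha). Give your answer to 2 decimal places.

42.10

|Patch 1 ∪ Patch 2| = 57.
|(Patch 1 ∪ Patch 2) ∩ Patch 3| = 14.9.
|(Patch 1 ∪ Patch 2) ∖ Patch 3| = 57 − 14.9 = 42.10.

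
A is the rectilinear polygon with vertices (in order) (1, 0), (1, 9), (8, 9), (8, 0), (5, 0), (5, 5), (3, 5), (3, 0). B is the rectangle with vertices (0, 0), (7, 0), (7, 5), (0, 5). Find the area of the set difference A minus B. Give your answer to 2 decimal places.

33.00

|A| = 53, |A∩B| = 20.
|A ∖ B| = |A| − |A∩B| = 53 − 20 = 33.00.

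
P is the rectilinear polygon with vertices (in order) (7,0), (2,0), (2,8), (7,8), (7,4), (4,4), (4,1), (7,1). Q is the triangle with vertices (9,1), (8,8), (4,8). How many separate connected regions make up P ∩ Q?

P ∩ Q is a single connected region.

1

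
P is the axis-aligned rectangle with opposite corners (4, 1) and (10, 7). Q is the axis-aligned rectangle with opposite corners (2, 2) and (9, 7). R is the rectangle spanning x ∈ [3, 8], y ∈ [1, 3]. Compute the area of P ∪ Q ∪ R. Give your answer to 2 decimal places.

47.00

By inclusion–exclusion:
Individual areas: |P| = 36, |Q| = 35, |R| = 10.
|P∩Q|: x∈[4,9], y∈[2,7] → 5·5 = 25.
|P∩R|: x∈[4,8], y∈[1,3] → 4·2 = 8.
|Q∩R|: x∈[3,8], y∈[2,3] → 5·1 = 5.
|P∩Q∩R| = 4.
|P ∪ Q ∪ R| = 81 − 38 + 4 = 47.00.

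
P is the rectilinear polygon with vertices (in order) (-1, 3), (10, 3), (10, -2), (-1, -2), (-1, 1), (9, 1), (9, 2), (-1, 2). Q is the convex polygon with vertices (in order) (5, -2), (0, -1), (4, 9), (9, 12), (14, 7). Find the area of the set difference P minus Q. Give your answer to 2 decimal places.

|P| = 45, |P∩Q| = 24.3.
|P ∖ Q| = |P| − |P∩Q| = 45 − 24.3 = 20.70.

20.70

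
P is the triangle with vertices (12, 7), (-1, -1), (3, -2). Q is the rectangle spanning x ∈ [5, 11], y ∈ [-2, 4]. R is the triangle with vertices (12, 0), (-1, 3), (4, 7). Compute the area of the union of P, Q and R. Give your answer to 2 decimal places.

71.81

By inclusion–exclusion:
Individual areas: |P| = 22.5, |Q| = 36, |R| = 33.5.
|P∩Q| = 6.6106.
|P∩R| = 5.6763.
|Q∩R| = 12.8812.
|P∩Q∩R| = 4.9743.
|P ∪ Q ∪ R| = 92 − 25.168 + 4.9743 = 71.81.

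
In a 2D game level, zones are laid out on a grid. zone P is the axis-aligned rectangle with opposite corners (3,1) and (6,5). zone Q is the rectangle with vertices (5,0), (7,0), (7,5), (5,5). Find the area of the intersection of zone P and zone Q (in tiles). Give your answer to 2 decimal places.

4.00

|zone P∩zone Q|: x∈[5,6], y∈[1,5] → 1·4 = 4.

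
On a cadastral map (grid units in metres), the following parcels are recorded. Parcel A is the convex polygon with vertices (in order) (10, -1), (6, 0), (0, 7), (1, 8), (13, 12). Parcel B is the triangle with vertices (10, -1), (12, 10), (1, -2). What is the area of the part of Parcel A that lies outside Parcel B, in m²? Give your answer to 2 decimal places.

|Parcel A| = 92, |Parcel A∩Parcel B| = 36.0067.
|Parcel A ∖ Parcel B| = |Parcel A| − |Parcel A∩Parcel B| = 92 − 36.0067 = 55.99.

55.99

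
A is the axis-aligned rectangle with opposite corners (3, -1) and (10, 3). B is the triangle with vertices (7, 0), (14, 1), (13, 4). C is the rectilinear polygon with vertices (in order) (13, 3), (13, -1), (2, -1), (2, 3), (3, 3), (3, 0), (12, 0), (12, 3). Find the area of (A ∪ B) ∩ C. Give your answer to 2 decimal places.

9.21

|A ∪ B| = 36.6429.
|(A ∪ B) ∩ C| = 9.21.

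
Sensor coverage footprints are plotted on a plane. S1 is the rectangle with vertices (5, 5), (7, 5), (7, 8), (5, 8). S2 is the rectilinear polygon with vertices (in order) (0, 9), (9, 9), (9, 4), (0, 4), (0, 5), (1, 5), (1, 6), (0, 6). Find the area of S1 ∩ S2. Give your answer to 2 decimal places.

The intersection is the polygon with vertices (5,5), (5,8), (7,8), (7,5).
By the shoelace formula its area is 6.00.

6.00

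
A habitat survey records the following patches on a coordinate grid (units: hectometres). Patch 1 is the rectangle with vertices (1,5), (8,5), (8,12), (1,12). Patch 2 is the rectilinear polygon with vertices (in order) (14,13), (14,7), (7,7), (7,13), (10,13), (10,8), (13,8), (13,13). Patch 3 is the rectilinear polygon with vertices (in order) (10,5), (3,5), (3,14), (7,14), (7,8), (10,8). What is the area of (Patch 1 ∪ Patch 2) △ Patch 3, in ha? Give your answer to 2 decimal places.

|Patch 1 ∪ Patch 2| = 71.
|(Patch 1 ∪ Patch 2) ∩ Patch 3| = 33.
|(Patch 1 ∪ Patch 2) △ Patch 3| = 71 + 45 − 66 = 50.00.

50.00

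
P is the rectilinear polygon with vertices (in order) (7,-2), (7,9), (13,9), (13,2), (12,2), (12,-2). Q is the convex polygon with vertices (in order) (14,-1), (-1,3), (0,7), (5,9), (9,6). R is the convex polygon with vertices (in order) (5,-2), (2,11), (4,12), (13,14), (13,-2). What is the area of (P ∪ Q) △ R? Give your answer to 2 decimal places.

|P ∪ Q| = 110.3.
|(P ∪ Q) ∩ R| = 89.2937.
|(P ∪ Q) △ R| = 110.3 + 142.5 − 178.5874 = 74.21.

74.21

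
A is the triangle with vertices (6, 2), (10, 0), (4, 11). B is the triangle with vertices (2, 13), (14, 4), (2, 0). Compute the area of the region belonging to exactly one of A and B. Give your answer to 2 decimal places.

|A| = 16, |B| = 78, |A∩B| = 13.3744.
|A △ B| = |A| + |B| − 2·|A∩B| = 16 + 78 − 26.7487 = 67.25.

67.25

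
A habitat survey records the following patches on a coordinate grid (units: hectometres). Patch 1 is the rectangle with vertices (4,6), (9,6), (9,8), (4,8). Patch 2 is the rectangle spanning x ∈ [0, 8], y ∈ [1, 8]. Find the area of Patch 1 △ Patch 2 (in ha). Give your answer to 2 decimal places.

|Patch 1∩Patch 2|: x∈[4,8], y∈[6,8] → 4·2 = 8.
|Patch 1 △ Patch 2| = |Patch 1| + |Patch 2| − 2·|Patch 1∩Patch 2| = 10 + 56 − 16 = 50.00.

50.00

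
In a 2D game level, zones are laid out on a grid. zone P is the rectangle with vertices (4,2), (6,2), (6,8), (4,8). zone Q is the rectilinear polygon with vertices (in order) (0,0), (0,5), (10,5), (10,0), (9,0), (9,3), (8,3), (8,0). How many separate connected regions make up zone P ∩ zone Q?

zone P ∩ zone Q is a single connected region.

1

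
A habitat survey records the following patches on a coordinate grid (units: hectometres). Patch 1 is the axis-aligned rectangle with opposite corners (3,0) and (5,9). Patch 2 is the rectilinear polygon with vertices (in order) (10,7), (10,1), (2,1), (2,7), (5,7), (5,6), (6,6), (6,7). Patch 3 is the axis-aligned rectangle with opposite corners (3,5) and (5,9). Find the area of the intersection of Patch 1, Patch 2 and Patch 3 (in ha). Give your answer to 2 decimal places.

The intersection is the polygon with vertices (3,7), (5,7), (5,6), (5,5), (3,5).
By the shoelace formula its area is 4.00.

4.00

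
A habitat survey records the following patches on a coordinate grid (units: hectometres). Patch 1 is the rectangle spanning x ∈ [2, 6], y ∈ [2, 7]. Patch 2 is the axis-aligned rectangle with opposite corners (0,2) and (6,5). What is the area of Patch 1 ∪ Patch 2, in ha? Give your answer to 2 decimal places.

By inclusion–exclusion:
Individual areas: |Patch 1| = 20, |Patch 2| = 18.
|Patch 1∩Patch 2|: x∈[2,6], y∈[2,5] → 4·3 = 12.
|Patch 1 ∪ Patch 2| = 38 − 12 = 26.00.

26.00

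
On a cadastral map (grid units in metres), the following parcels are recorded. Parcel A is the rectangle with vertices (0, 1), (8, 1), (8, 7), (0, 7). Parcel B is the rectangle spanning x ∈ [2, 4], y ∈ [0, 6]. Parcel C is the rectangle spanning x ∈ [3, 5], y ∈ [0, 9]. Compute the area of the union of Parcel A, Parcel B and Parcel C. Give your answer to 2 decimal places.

55.00

By inclusion–exclusion:
Individual areas: |Parcel A| = 48, |Parcel B| = 12, |Parcel C| = 18.
|Parcel A∩Parcel B|: x∈[2,4], y∈[1,6] → 2·5 = 10.
|Parcel A∩Parcel C|: x∈[3,5], y∈[1,7] → 2·6 = 12.
|Parcel B∩Parcel C|: x∈[3,4], y∈[0,6] → 1·6 = 6.
|Parcel A∩Parcel B∩Parcel C| = 5.
|Parcel A ∪ Parcel B ∪ Parcel C| = 78 − 28 + 5 = 55.00.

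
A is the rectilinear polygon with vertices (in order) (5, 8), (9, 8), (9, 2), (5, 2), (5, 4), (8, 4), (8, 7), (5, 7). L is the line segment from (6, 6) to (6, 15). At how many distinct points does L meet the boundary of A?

2

The segment meets the boundary at (6,7), (6,8).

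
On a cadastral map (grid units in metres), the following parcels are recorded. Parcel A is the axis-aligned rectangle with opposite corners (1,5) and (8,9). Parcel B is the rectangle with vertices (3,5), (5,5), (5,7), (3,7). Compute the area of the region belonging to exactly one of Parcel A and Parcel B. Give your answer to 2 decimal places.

|Parcel A∩Parcel B|: x∈[3,5], y∈[5,7] → 2·2 = 4.
|Parcel A △ Parcel B| = |Parcel A| + |Parcel B| − 2·|Parcel A∩Parcel B| = 28 + 4 − 8 = 24.00.

24.00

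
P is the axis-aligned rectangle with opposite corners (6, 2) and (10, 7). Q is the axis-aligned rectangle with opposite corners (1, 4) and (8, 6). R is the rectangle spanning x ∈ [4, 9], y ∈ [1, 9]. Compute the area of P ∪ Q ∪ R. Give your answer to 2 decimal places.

By inclusion–exclusion:
Individual areas: |P| = 20, |Q| = 14, |R| = 40.
|P∩Q|: x∈[6,8], y∈[4,6] → 2·2 = 4.
|P∩R|: x∈[6,9], y∈[2,7] → 3·5 = 15.
|Q∩R|: x∈[4,8], y∈[4,6] → 4·2 = 8.
|P∩Q∩R| = 4.
|P ∪ Q ∪ R| = 74 − 27 + 4 = 51.00.

51.00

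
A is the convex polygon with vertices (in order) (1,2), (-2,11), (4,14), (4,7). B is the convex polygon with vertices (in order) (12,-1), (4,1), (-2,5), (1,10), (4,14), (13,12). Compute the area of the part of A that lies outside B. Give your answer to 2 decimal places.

|A| = 42, |A∩B| = 28.9286.
|A ∖ B| = |A| − |A∩B| = 42 − 28.9286 = 13.07.

13.07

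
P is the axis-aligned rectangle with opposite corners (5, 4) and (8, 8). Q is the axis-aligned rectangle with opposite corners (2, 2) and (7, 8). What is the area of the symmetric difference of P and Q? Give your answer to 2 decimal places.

|P∩Q|: x∈[5,7], y∈[4,8] → 2·4 = 8.
|P △ Q| = |P| + |Q| − 2·|P∩Q| = 12 + 30 − 16 = 26.00.

26.00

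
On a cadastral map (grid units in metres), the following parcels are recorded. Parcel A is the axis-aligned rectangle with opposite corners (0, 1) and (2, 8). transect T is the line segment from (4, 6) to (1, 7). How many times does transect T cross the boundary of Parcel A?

1

The segment meets the boundary at (2,6.667).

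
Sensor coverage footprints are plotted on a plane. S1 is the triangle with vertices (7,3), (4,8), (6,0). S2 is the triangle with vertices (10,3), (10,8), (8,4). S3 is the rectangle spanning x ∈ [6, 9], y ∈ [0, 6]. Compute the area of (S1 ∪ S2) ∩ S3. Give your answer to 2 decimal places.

3.58

|S1 ∪ S2| = 12.
|(S1 ∪ S2) ∩ S3| = 3.58.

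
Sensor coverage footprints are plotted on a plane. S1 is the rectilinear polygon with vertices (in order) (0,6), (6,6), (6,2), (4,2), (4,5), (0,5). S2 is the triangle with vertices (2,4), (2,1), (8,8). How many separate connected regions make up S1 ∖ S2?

2

S1 ∖ S2 splits into 2 disjoint pieces (area 4.25, area 5).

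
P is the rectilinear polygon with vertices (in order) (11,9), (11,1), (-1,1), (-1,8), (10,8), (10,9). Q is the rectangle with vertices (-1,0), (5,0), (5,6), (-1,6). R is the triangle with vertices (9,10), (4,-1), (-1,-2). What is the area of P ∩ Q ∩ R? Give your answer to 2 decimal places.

The intersection is the polygon with vertices (5,1.2), (4.909,1), (1.5,1), (5,5.2).
By the shoelace formula its area is 7.34.

7.34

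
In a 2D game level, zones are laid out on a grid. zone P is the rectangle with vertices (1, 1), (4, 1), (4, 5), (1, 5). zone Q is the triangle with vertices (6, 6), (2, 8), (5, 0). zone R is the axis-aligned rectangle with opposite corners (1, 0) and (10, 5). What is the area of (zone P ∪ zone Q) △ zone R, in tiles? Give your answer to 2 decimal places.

33.48

|zone P ∪ zone Q| = 23.9792.
|(zone P ∪ zone Q) ∩ zone R| = 17.75.
|(zone P ∪ zone Q) △ zone R| = 23.9792 + 45 − 35.5 = 33.48.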